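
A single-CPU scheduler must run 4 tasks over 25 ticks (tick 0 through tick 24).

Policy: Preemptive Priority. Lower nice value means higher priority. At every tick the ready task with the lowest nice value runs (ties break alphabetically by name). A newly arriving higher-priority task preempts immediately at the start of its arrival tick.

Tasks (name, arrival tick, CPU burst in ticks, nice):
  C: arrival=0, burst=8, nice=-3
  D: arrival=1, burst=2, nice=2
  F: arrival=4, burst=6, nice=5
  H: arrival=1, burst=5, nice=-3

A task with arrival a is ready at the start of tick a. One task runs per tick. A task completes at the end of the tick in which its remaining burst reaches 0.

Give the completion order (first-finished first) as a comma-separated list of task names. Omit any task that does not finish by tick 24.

t=0: ready={C} → run C
t=1: ready={C,D,H} → run C
t=2: ready={C,D,H} → run C
t=3: ready={C,D,H} → run C
t=4: ready={C,D,F,H} → run C
t=5: ready={C,D,F,H} → run C
t=6: ready={C,D,F,H} → run C
t=7: ready={C,D,F,H} → run C
t=8: ready={D,F,H} → run H
t=9: ready={D,F,H} → run H
t=10: ready={D,F,H} → run H
t=11: ready={D,F,H} → run H
t=12: ready={D,F,H} → run H
t=13: ready={D,F} → run D
t=14: ready={D,F} → run D
t=15: ready={F} → run F
t=16: ready={F} → run F
t=17: ready={F} → run F
t=18: ready={F} → run F
t=19: ready={F} → run F
t=20: ready={F} → run F
t=21: (idle)
t=22: (idle)
t=23: (idle)
t=24: (idle)

completion order = C, H, D, F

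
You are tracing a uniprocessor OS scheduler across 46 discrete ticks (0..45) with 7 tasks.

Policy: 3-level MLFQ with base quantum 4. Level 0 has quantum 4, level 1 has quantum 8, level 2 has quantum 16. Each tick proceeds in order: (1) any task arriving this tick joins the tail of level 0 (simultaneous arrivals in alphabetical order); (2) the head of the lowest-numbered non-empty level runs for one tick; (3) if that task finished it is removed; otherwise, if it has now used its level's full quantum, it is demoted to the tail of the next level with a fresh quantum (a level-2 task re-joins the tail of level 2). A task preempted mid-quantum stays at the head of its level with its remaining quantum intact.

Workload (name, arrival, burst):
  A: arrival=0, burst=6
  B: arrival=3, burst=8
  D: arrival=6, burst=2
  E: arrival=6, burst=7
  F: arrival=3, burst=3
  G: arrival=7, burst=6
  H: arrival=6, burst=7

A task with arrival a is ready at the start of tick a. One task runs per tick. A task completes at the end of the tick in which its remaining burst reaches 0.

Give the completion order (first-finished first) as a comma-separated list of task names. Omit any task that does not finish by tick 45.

completion order = F, D, A, B, E, H, G

t=0: L0/L1/L2 = A/-/- → run A
t=1: L0/L1/L2 = A/-/- → run A
t=2: L0/L1/L2 = A/-/- → run A
t=3: L0/L1/L2 = ABF/-/- → run A
t=4: L0/L1/L2 = BF/A/- → run B
t=5: L0/L1/L2 = BF/A/- → run B
t=6: L0/L1/L2 = BFDEH/A/- → run B
t=7: L0/L1/L2 = BFDEHG/A/- → run B
t=8: L0/L1/L2 = FDEHG/AB/- → run F
t=9: L0/L1/L2 = FDEHG/AB/- → run F
t=10: L0/L1/L2 = FDEHG/AB/- → run F
t=11: L0/L1/L2 = DEHG/AB/- → run D
t=12: L0/L1/L2 = DEHG/AB/- → run D
t=13: L0/L1/L2 = EHG/AB/- → run E
t=14: L0/L1/L2 = EHG/AB/- → run E
t=15: L0/L1/L2 = EHG/AB/- → run E
t=16: L0/L1/L2 = EHG/AB/- → run E
t=17: L0/L1/L2 = HG/ABE/- → run H
t=18: L0/L1/L2 = HG/ABE/- → run H
t=19: L0/L1/L2 = HG/ABE/- → run H
t=20: L0/L1/L2 = HG/ABE/- → run H
t=21: L0/L1/L2 = G/ABEH/- → run G
t=22: L0/L1/L2 = G/ABEH/- → run G
t=23: L0/L1/L2 = G/ABEH/- → run G
t=24: L0/L1/L2 = G/ABEH/- → run G
t=25: L0/L1/L2 = -/ABEHG/- → run A
t=26: L0/L1/L2 = -/ABEHG/- → run A
t=27: L0/L1/L2 = -/BEHG/- → run B
t=28: L0/L1/L2 = -/BEHG/- → run B
t=29: L0/L1/L2 = -/BEHG/- → run B
t=30: L0/L1/L2 = -/BEHG/- → run B
t=31: L0/L1/L2 = -/EHG/- → run E
t=32: L0/L1/L2 = -/EHG/- → run E
t=33: L0/L1/L2 = -/EHG/- → run E
t=34: L0/L1/L2 = -/HG/- → run H
t=35: L0/L1/L2 = -/HG/- → run H
t=36: L0/L1/L2 = -/HG/- → run H
t=37: L0/L1/L2 = -/G/- → run G
t=38: L0/L1/L2 = -/G/- → run G
t=39: (idle)
t=40: (idle)
t=41: (idle)
t=42: (idle)
t=43: (idle)
t=44: (idle)
t=45: (idle)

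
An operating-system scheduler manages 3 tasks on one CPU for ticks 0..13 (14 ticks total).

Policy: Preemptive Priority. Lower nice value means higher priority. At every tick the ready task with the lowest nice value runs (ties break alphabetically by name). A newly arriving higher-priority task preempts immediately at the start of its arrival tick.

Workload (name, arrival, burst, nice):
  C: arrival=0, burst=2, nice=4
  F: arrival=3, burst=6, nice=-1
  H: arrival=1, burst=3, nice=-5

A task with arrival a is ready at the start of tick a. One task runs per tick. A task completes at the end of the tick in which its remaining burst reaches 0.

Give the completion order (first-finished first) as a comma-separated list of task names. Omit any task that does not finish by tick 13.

completion order = H, F, C

t=0: ready={C} → run C
t=1: ready={C,H} → run H
t=2: ready={C,H} → run H
t=3: ready={C,F,H} → run H
t=4: ready={C,F} → run F
t=5: ready={C,F} → run F
t=6: ready={C,F} → run F
t=7: ready={C,F} → run F
t=8: ready={C,F} → run F
t=9: ready={C,F} → run F
t=10: ready={C} → run C
t=11: (idle)
t=12: (idle)
t=13: (idle)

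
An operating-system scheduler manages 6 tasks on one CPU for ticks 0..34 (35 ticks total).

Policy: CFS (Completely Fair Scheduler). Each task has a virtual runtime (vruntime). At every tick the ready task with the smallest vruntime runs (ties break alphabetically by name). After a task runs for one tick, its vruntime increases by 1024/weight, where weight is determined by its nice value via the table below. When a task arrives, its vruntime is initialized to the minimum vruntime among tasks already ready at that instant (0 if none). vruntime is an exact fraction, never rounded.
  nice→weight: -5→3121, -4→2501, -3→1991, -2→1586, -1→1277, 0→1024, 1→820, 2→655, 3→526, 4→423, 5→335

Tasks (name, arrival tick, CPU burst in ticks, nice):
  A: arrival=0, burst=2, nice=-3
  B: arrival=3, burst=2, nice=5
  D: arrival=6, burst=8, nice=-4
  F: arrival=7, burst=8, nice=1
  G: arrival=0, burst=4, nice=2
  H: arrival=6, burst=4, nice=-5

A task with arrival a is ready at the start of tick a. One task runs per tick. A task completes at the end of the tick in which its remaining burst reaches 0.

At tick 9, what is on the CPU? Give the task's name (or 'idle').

running at tick 9 = H

t=0: vr[A=0 G=0] → run A
t=1: vr[A=1024/1991 G=0] → run G
t=2: vr[A=1024/1991 G=1024/655] → run A
t=3: vr[B=1024/655 G=1024/655] → run B
t=4: vr[B=202752/43885 G=1024/655] → run G
t=5: vr[B=202752/43885 G=2048/655] → run G
t=6: vr[B=202752/43885 D=202752/43885 G=3072/655 H=202752/43885] → run B
t=7: vr[D=202752/43885 F=202752/43885 G=3072/655 H=202752/43885] → run D
t=8: vr[D=552020992/109756385 F=202752/43885 G=3072/655 H=202752/43885] → run F
t=9: vr[D=552020992/109756385 F=10559744/1799285 G=3072/655 H=202752/43885] → run H
t=10: vr[D=552020992/109756385 F=10559744/1799285 G=3072/655 H=677727232/136965085] → run G
t=11: vr[D=552020992/109756385 F=10559744/1799285 H=677727232/136965085] → run H
t=12: vr[D=552020992/109756385 F=10559744/1799285 H=722665472/136965085] → run D
t=13: vr[D=596959232/109756385 F=10559744/1799285 H=722665472/136965085] → run H
t=14: vr[D=596959232/109756385 F=10559744/1799285 H=767603712/136965085] → run D
t=15: vr[D=641897472/109756385 F=10559744/1799285 H=767603712/136965085] → run H
t=16: vr[D=641897472/109756385 F=10559744/1799285] → run D
t=17: vr[D=686835712/109756385 F=10559744/1799285] → run F
t=18: vr[D=686835712/109756385 F=12806656/1799285] → run D
t=19: vr[D=731773952/109756385 F=12806656/1799285] → run D
t=20: vr[D=776712192/109756385 F=12806656/1799285] → run D
t=21: vr[D=821650432/109756385 F=12806656/1799285] → run F
t=22: vr[D=821650432/109756385 F=15053568/1799285] → run D
t=23: vr[F=15053568/1799285] → run F
t=24: vr[F=3460096/359857] → run F
t=25: vr[F=19547392/1799285] → run F
t=26: vr[F=21794304/1799285] → run F
t=27: vr[F=24041216/1799285] → run F
t=28: (idle)
t=29: (idle)
t=30: (idle)
t=31: (idle)
t=32: (idle)
t=33: (idle)
t=34: (idle)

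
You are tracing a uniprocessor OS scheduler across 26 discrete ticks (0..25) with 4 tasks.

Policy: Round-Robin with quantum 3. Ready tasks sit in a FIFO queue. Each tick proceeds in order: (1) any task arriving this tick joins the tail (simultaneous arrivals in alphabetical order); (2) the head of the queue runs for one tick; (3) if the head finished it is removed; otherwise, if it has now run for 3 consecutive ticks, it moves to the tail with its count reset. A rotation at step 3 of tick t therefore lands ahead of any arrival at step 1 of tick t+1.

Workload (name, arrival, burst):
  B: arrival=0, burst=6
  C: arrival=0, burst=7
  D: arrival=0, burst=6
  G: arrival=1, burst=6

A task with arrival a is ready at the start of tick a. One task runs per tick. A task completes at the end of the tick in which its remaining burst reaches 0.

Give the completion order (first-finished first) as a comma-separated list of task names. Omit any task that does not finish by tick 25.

t=0: queue=[B,C,D] q_used=0 → run B
t=1: queue=[B,C,D,G] q_used=1 → run B
t=2: queue=[B,C,D,G] q_used=2 → run B
t=3: queue=[C,D,G,B] q_used=0 → run C
t=4: queue=[C,D,G,B] q_used=1 → run C
t=5: queue=[C,D,G,B] q_used=2 → run C
t=6: queue=[D,G,B,C] q_used=0 → run D
t=7: queue=[D,G,B,C] q_used=1 → run D
t=8: queue=[D,G,B,C] q_used=2 → run D
t=9: queue=[G,B,C,D] q_used=0 → run G
t=10: queue=[G,B,C,D] q_used=1 → run G
t=11: queue=[G,B,C,D] q_used=2 → run G
t=12: queue=[B,C,D,G] q_used=0 → run B
t=13: queue=[B,C,D,G] q_used=1 → run B
t=14: queue=[B,C,D,G] q_used=2 → run B
t=15: queue=[C,D,G] q_used=0 → run C
t=16: queue=[C,D,G] q_used=1 → run C
t=17: queue=[C,D,G] q_used=2 → run C
t=18: queue=[D,G,C] q_used=0 → run D
t=19: queue=[D,G,C] q_used=1 → run D
t=20: queue=[D,G,C] q_used=2 → run D
t=21: queue=[G,C] q_used=0 → run G
t=22: queue=[G,C] q_used=1 → run G
t=23: queue=[G,C] q_used=2 → run G
t=24: queue=[C] q_used=0 → run C
t=25: (idle)

completion order = B, D, G, C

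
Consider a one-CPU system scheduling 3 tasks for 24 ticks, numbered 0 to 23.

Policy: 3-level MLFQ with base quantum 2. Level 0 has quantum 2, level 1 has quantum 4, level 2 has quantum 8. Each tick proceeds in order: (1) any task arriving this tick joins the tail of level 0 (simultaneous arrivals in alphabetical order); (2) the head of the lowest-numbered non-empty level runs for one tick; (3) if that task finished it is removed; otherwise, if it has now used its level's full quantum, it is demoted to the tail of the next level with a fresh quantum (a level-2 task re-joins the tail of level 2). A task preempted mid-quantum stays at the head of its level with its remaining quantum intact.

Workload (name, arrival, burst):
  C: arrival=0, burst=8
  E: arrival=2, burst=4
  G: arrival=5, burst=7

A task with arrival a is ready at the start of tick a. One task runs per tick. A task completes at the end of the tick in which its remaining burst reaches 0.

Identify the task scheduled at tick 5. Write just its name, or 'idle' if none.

t=0: L0/L1/L2 = C/-/- → run C
t=1: L0/L1/L2 = C/-/- → run C
t=2: L0/L1/L2 = E/C/- → run E
t=3: L0/L1/L2 = E/C/- → run E
t=4: L0/L1/L2 = -/CE/- → run C
t=5: L0/L1/L2 = G/CE/- → run G
t=6: L0/L1/L2 = G/CE/- → run G
t=7: L0/L1/L2 = -/CEG/- → run C
t=8: L0/L1/L2 = -/CEG/- → run C
t=9: L0/L1/L2 = -/CEG/- → run C
t=10: L0/L1/L2 = -/EG/C → run E
t=11: L0/L1/L2 = -/EG/C → run E
t=12: L0/L1/L2 = -/G/C → run G
t=13: L0/L1/L2 = -/G/C → run G
t=14: L0/L1/L2 = -/G/C → run G
t=15: L0/L1/L2 = -/G/C → run G
t=16: L0/L1/L2 = -/-/CG → run C
t=17: L0/L1/L2 = -/-/CG → run C
t=18: L0/L1/L2 = -/-/G → run G
t=19: (idle)
t=20: (idle)
t=21: (idle)
t=22: (idle)
t=23: (idle)

running at tick 5 = G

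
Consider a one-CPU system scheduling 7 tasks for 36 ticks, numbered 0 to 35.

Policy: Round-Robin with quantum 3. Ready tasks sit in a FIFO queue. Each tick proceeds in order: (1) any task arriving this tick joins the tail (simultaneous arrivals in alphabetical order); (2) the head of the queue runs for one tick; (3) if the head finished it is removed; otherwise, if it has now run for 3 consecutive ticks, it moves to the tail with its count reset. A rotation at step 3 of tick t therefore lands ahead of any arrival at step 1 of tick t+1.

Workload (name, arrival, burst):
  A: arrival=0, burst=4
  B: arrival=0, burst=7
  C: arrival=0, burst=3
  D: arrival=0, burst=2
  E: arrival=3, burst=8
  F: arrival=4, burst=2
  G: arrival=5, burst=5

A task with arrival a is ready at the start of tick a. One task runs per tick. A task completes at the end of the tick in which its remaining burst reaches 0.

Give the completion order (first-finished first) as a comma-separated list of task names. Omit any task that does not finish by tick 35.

completion order = C, D, A, F, G, B, E

t=0: queue=[A,B,C,D] q_used=0 → run A
t=1: queue=[A,B,C,D] q_used=1 → run A
t=2: queue=[A,B,C,D] q_used=2 → run A
t=3: queue=[B,C,D,A,E] q_used=0 → run B
t=4: queue=[B,C,D,A,E,F] q_used=1 → run B
t=5: queue=[B,C,D,A,E,F,G] q_used=2 → run B
t=6: queue=[C,D,A,E,F,G,B] q_used=0 → run C
t=7: queue=[C,D,A,E,F,G,B] q_used=1 → run C
t=8: queue=[C,D,A,E,F,G,B] q_used=2 → run C
t=9: queue=[D,A,E,F,G,B] q_used=0 → run D
t=10: queue=[D,A,E,F,G,B] q_used=1 → run D
t=11: queue=[A,E,F,G,B] q_used=0 → run A
t=12: queue=[E,F,G,B] q_used=0 → run E
t=13: queue=[E,F,G,B] q_used=1 → run E
t=14: queue=[E,F,G,B] q_used=2 → run E
t=15: queue=[F,G,B,E] q_used=0 → run F
t=16: queue=[F,G,B,E] q_used=1 → run F
t=17: queue=[G,B,E] q_used=0 → run G
t=18: queue=[G,B,E] q_used=1 → run G
t=19: queue=[G,B,E] q_used=2 → run G
t=20: queue=[B,E,G] q_used=0 → run B
t=21: queue=[B,E,G] q_used=1 → run B
t=22: queue=[B,E,G] q_used=2 → run B
t=23: queue=[E,G,B] q_used=0 → run E
t=24: queue=[E,G,B] q_used=1 → run E
t=25: queue=[E,G,B] q_used=2 → run E
t=26: queue=[G,B,E] q_used=0 → run G
t=27: queue=[G,B,E] q_used=1 → run G
t=28: queue=[B,E] q_used=0 → run B
t=29: queue=[E] q_used=0 → run E
t=30: queue=[E] q_used=1 → run E
t=31: (idle)
t=32: (idle)
t=33: (idle)
t=34: (idle)
t=35: (idle)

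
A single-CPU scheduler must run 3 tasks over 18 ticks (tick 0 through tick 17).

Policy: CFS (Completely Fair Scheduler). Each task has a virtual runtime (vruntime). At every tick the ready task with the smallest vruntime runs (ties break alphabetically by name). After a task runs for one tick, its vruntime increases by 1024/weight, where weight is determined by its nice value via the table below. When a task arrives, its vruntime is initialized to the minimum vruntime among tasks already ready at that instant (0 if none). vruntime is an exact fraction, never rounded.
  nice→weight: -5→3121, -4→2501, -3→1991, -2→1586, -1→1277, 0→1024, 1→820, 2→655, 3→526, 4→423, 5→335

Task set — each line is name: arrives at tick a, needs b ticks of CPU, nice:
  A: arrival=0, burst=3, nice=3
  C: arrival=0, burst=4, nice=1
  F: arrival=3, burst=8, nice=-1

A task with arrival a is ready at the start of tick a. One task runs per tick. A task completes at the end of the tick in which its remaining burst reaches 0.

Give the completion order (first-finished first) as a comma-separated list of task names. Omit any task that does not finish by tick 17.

completion order = C, A, F

t=0: vr[A=0 C=0] → run A
t=1: vr[A=512/263 C=0] → run C
t=2: vr[A=512/263 C=256/205] → run C
t=3: vr[A=512/263 C=512/205 F=512/263] → run A
t=4: vr[A=1024/263 C=512/205 F=512/263] → run F
t=5: vr[A=1024/263 C=512/205 F=923136/335851] → run C
t=6: vr[A=1024/263 C=768/205 F=923136/335851] → run F
t=7: vr[A=1024/263 C=768/205 F=1192448/335851] → run F
t=8: vr[A=1024/263 C=768/205 F=1461760/335851] → run C
t=9: vr[A=1024/263 F=1461760/335851] → run A
t=10: vr[F=1461760/335851] → run F
t=11: vr[F=1731072/335851] → run F
t=12: vr[F=2000384/335851] → run F
t=13: vr[F=2269696/335851] → run F
t=14: vr[F=2539008/335851] → run F
t=15: (idle)
t=16: (idle)
t=17: (idle)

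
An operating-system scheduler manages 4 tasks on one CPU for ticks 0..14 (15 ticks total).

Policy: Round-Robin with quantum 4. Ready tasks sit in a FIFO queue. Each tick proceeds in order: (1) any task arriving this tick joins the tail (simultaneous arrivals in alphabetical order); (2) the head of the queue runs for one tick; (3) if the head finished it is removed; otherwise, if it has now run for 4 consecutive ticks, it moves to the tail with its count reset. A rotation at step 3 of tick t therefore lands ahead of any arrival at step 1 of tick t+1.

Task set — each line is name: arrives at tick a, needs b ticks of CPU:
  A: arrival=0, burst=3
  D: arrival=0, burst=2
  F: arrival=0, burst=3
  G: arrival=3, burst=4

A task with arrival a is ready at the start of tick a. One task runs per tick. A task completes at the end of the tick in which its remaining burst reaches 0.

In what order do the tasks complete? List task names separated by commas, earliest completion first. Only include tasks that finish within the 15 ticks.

completion order = A, D, F, G

t=0: queue=[A,D,F] q_used=0 → run A
t=1: queue=[A,D,F] q_used=1 → run A
t=2: queue=[A,D,F] q_used=2 → run A
t=3: queue=[D,F,G] q_used=0 → run D
t=4: queue=[D,F,G] q_used=1 → run D
t=5: queue=[F,G] q_used=0 → run F
t=6: queue=[F,G] q_used=1 → run F
t=7: queue=[F,G] q_used=2 → run F
t=8: queue=[G] q_used=0 → run G
t=9: queue=[G] q_used=1 → run G
t=10: queue=[G] q_used=2 → run G
t=11: queue=[G] q_used=3 → run G
t=12: (idle)
t=13: (idle)
t=14: (idle)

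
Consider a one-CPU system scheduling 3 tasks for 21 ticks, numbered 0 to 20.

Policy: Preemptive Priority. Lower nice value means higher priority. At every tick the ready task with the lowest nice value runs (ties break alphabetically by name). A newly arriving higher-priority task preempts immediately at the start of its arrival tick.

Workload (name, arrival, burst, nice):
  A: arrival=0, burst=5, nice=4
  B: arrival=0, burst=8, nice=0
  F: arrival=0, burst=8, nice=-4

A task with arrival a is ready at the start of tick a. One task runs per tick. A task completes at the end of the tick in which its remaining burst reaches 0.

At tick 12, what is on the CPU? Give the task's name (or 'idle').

running at tick 12 = B

t=0: ready={A,B,F} → run F
t=1: ready={A,B,F} → run F
t=2: ready={A,B,F} → run F
t=3: ready={A,B,F} → run F
t=4: ready={A,B,F} → run F
t=5: ready={A,B,F} → run F
t=6: ready={A,B,F} → run F
t=7: ready={A,B,F} → run F
t=8: ready={A,B} → run B
t=9: ready={A,B} → run B
t=10: ready={A,B} → run B
t=11: ready={A,B} → run B
t=12: ready={A,B} → run B
t=13: ready={A,B} → run B
t=14: ready={A,B} → run B
t=15: ready={A,B} → run B
t=16: ready={A} → run A
t=17: ready={A} → run A
t=18: ready={A} → run A
t=19: ready={A} → run A
t=20: ready={A} → run A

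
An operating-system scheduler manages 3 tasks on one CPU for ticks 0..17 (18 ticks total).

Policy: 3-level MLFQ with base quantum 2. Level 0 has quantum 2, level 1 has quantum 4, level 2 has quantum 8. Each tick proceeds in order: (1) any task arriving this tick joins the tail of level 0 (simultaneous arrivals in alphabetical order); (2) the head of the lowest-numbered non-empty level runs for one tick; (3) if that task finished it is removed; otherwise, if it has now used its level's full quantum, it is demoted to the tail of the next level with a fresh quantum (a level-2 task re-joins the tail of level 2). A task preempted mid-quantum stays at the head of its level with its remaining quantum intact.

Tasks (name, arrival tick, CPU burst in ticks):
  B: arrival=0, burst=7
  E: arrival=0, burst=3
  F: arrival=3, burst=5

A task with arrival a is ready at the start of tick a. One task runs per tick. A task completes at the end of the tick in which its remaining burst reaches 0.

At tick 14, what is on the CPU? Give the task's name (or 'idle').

running at tick 14 = B

t=0: L0/L1/L2 = BE/-/- → run B
t=1: L0/L1/L2 = BE/-/- → run B
t=2: L0/L1/L2 = E/B/- → run E
t=3: L0/L1/L2 = EF/B/- → run E
t=4: L0/L1/L2 = F/BE/- → run F
t=5: L0/L1/L2 = F/BE/- → run F
t=6: L0/L1/L2 = -/BEF/- → run B
t=7: L0/L1/L2 = -/BEF/- → run B
t=8: L0/L1/L2 = -/BEF/- → run B
t=9: L0/L1/L2 = -/BEF/- → run B
t=10: L0/L1/L2 = -/EF/B → run E
t=11: L0/L1/L2 = -/F/B → run F
t=12: L0/L1/L2 = -/F/B → run F
t=13: L0/L1/L2 = -/F/B → run F
t=14: L0/L1/L2 = -/-/B → run B
t=15: (idle)
t=16: (idle)
t=17: (idle)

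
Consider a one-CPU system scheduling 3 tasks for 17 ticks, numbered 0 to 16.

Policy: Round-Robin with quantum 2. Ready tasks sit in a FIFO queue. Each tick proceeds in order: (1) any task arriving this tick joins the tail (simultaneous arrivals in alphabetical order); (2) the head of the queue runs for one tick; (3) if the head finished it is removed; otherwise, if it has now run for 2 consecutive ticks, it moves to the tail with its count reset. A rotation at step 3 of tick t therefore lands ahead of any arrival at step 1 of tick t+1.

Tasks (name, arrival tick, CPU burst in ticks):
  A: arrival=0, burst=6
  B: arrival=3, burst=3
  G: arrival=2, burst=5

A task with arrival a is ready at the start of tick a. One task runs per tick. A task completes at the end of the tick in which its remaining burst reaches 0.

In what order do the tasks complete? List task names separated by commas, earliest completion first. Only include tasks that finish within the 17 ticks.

completion order = A, B, G

t=0: queue=[A] q_used=0 → run A
t=1: queue=[A] q_used=1 → run A
t=2: queue=[A,G] q_used=0 → run A
t=3: queue=[A,G,B] q_used=1 → run A
t=4: queue=[G,B,A] q_used=0 → run G
t=5: queue=[G,B,A] q_used=1 → run G
t=6: queue=[B,A,G] q_used=0 → run B
t=7: queue=[B,A,G] q_used=1 → run B
t=8: queue=[A,G,B] q_used=0 → run A
t=9: queue=[A,G,B] q_used=1 → run A
t=10: queue=[G,B] q_used=0 → run G
t=11: queue=[G,B] q_used=1 → run G
t=12: queue=[B,G] q_used=0 → run B
t=13: queue=[G] q_used=0 → run G
t=14: (idle)
t=15: (idle)
t=16: (idle)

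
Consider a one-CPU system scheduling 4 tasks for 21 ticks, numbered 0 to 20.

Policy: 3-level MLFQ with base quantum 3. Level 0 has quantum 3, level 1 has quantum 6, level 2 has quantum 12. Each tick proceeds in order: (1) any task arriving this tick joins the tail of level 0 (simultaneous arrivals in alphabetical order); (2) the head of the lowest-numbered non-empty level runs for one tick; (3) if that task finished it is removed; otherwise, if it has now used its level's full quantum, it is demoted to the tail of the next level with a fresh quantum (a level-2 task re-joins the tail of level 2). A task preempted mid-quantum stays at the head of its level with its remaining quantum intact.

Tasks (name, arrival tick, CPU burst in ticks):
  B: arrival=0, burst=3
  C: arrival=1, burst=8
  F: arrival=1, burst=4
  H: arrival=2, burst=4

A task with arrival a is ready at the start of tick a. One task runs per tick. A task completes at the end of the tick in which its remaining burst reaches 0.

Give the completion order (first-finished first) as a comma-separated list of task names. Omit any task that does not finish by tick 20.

t=0: L0/L1/L2 = B/-/- → run B
t=1: L0/L1/L2 = BCF/-/- → run B
t=2: L0/L1/L2 = BCFH/-/- → run B
t=3: L0/L1/L2 = CFH/-/- → run C
t=4: L0/L1/L2 = CFH/-/- → run C
t=5: L0/L1/L2 = CFH/-/- → run C
t=6: L0/L1/L2 = FH/C/- → run F
t=7: L0/L1/L2 = FH/C/- → run F
t=8: L0/L1/L2 = FH/C/- → run F
t=9: L0/L1/L2 = H/CF/- → run H
t=10: L0/L1/L2 = H/CF/- → run H
t=11: L0/L1/L2 = H/CF/- → run H
t=12: L0/L1/L2 = -/CFH/- → run C
t=13: L0/L1/L2 = -/CFH/- → run C
t=14: L0/L1/L2 = -/CFH/- → run C
t=15: L0/L1/L2 = -/CFH/- → run C
t=16: L0/L1/L2 = -/CFH/- → run C
t=17: L0/L1/L2 = -/FH/- → run F
t=18: L0/L1/L2 = -/H/- → run H
t=19: (idle)
t=20: (idle)

completion order = B, C, F, H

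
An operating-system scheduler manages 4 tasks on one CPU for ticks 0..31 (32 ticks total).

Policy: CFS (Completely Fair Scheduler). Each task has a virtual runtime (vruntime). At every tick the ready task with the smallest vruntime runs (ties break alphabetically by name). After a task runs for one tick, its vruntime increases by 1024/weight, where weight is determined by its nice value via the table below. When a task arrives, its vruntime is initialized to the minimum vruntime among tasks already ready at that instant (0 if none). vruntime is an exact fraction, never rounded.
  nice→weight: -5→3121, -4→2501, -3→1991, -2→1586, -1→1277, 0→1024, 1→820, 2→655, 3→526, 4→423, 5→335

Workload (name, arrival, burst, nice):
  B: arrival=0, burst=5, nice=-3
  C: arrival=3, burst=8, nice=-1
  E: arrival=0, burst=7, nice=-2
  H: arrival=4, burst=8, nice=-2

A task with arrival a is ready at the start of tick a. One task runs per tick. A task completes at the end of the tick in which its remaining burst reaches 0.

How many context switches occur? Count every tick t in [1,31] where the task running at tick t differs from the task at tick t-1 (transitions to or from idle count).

context switches = 26

t=0: vr[B=0 E=0] → run B
t=1: vr[B=1024/1991 E=0] → run E
t=2: vr[B=1024/1991 E=512/793] → run B
t=3: vr[B=2048/1991 C=512/793 E=512/793] → run C
t=4: vr[B=2048/1991 C=1465856/1012661 E=512/793 H=512/793] → run E
t=5: vr[B=2048/1991 C=1465856/1012661 E=1024/793 H=512/793] → run H
t=6: vr[B=2048/1991 C=1465856/1012661 E=1024/793 H=1024/793] → run B
t=7: vr[B=3072/1991 C=1465856/1012661 E=1024/793 H=1024/793] → run E
t=8: vr[B=3072/1991 C=1465856/1012661 E=1536/793 H=1024/793] → run H
t=9: vr[B=3072/1991 C=1465856/1012661 E=1536/793 H=1536/793] → run C
t=10: vr[B=3072/1991 C=2277888/1012661 E=1536/793 H=1536/793] → run B
t=11: vr[B=4096/1991 C=2277888/1012661 E=1536/793 H=1536/793] → run E
t=12: vr[B=4096/1991 C=2277888/1012661 E=2048/793 H=1536/793] → run H
t=13: vr[B=4096/1991 C=2277888/1012661 E=2048/793 H=2048/793] → run B
t=14: vr[C=2277888/1012661 E=2048/793 H=2048/793] → run C
t=15: vr[C=3089920/1012661 E=2048/793 H=2048/793] → run E
t=16: vr[C=3089920/1012661 E=2560/793 H=2048/793] → run H
t=17: vr[C=3089920/1012661 E=2560/793 H=2560/793] → run C
t=18: vr[C=3901952/1012661 E=2560/793 H=2560/793] → run E
t=19: vr[C=3901952/1012661 E=3072/793 H=2560/793] → run H
t=20: vr[C=3901952/1012661 E=3072/793 H=3072/793] → run C
t=21: vr[C=4713984/1012661 E=3072/793 H=3072/793] → run E
t=22: vr[C=4713984/1012661 H=3072/793] → run H
t=23: vr[C=4713984/1012661 H=3584/793] → run H
t=24: vr[C=4713984/1012661 H=4096/793] → run C
t=25: vr[C=5526016/1012661 H=4096/793] → run H
t=26: vr[C=5526016/1012661] → run C
t=27: vr[C=6338048/1012661] → run C
t=28: (idle)
t=29: (idle)
t=30: (idle)
t=31: (idle)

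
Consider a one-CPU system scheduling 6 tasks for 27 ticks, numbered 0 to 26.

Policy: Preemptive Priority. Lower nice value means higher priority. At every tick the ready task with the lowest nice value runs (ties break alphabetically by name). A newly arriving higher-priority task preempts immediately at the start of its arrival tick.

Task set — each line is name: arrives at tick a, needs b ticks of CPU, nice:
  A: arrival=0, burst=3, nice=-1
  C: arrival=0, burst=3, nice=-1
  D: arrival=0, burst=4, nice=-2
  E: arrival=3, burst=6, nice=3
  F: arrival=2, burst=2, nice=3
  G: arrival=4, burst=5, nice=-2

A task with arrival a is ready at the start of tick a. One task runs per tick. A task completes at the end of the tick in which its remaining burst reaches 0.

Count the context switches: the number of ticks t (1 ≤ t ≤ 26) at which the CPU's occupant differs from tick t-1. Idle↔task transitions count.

t=0: ready={A,C,D} → run D
t=1: ready={A,C,D} → run D
t=2: ready={A,C,D,F} → run D
t=3: ready={A,C,D,E,F} → run D
t=4: ready={A,C,E,F,G} → run G
t=5: ready={A,C,E,F,G} → run G
t=6: ready={A,C,E,F,G} → run G
t=7: ready={A,C,E,F,G} → run G
t=8: ready={A,C,E,F,G} → run G
t=9: ready={A,C,E,F} → run A
t=10: ready={A,C,E,F} → run A
t=11: ready={A,C,E,F} → run A
t=12: ready={C,E,F} → run C
t=13: ready={C,E,F} → run C
t=14: ready={C,E,F} → run C
t=15: ready={E,F} → run E
t=16: ready={E,F} → run E
t=17: ready={E,F} → run E
t=18: ready={E,F} → run E
t=19: ready={E,F} → run E
t=20: ready={E,F} → run E
t=21: ready={F} → run F
t=22: ready={F} → run F
t=23: (idle)
t=24: (idle)
t=25: (idle)
t=26: (idle)

context switches = 6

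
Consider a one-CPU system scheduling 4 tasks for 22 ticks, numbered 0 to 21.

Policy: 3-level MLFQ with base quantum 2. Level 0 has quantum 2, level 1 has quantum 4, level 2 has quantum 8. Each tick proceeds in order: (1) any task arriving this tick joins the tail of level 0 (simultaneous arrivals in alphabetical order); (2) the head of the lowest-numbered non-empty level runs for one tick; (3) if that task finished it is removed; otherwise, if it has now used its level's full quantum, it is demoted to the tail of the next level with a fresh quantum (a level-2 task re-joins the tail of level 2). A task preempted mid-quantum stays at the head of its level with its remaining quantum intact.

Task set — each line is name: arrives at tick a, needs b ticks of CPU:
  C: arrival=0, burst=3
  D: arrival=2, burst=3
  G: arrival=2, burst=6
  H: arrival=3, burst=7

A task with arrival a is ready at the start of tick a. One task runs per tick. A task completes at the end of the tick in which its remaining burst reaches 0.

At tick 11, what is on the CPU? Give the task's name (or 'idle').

t=0: L0/L1/L2 = C/-/- → run C
t=1: L0/L1/L2 = C/-/- → run C
t=2: L0/L1/L2 = DG/C/- → run D
t=3: L0/L1/L2 = DGH/C/- → run D
t=4: L0/L1/L2 = GH/CD/- → run G
t=5: L0/L1/L2 = GH/CD/- → run G
t=6: L0/L1/L2 = H/CDG/- → run H
t=7: L0/L1/L2 = H/CDG/- → run H
t=8: L0/L1/L2 = -/CDGH/- → run C
t=9: L0/L1/L2 = -/DGH/- → run D
t=10: L0/L1/L2 = -/GH/- → run G
t=11: L0/L1/L2 = -/GH/- → run G
t=12: L0/L1/L2 = -/GH/- → run G
t=13: L0/L1/L2 = -/GH/- → run G
t=14: L0/L1/L2 = -/H/- → run H
t=15: L0/L1/L2 = -/H/- → run H
t=16: L0/L1/L2 = -/H/- → run H
t=17: L0/L1/L2 = -/H/- → run H
t=18: L0/L1/L2 = -/-/H → run H
t=19: (idle)
t=20: (idle)
t=21: (idle)

running at tick 11 = G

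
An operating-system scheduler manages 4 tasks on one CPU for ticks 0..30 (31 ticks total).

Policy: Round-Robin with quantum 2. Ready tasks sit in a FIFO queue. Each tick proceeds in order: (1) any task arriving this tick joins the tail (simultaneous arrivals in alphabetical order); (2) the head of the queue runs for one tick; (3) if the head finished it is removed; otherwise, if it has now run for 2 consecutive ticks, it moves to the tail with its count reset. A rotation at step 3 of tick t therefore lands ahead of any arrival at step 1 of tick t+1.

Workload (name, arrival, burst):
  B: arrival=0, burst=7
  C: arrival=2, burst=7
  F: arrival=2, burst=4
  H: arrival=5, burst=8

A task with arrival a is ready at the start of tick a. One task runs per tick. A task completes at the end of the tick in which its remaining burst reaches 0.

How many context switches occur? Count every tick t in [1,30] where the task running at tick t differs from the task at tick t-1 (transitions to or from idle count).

t=0: queue=[B] q_used=0 → run B
t=1: queue=[B] q_used=1 → run B
t=2: queue=[B,C,F] q_used=0 → run B
t=3: queue=[B,C,F] q_used=1 → run B
t=4: queue=[C,F,B] q_used=0 → run C
t=5: queue=[C,F,B,H] q_used=1 → run C
t=6: queue=[F,B,H,C] q_used=0 → run F
t=7: queue=[F,B,H,C] q_used=1 → run F
t=8: queue=[B,H,C,F] q_used=0 → run B
t=9: queue=[B,H,C,F] q_used=1 → run B
t=10: queue=[H,C,F,B] q_used=0 → run H
t=11: queue=[H,C,F,B] q_used=1 → run H
t=12: queue=[C,F,B,H] q_used=0 → run C
t=13: queue=[C,F,B,H] q_used=1 → run C
t=14: queue=[F,B,H,C] q_used=0 → run F
t=15: queue=[F,B,H,C] q_used=1 → run F
t=16: queue=[B,H,C] q_used=0 → run B
t=17: queue=[H,C] q_used=0 → run H
t=18: queue=[H,C] q_used=1 → run H
t=19: queue=[C,H] q_used=0 → run C
t=20: queue=[C,H] q_used=1 → run C
t=21: queue=[H,C] q_used=0 → run H
t=22: queue=[H,C] q_used=1 → run H
t=23: queue=[C,H] q_used=0 → run C
t=24: queue=[H] q_used=0 → run H
t=25: queue=[H] q_used=1 → run H
t=26: (idle)
t=27: (idle)
t=28: (idle)
t=29: (idle)
t=30: (idle)

context switches = 13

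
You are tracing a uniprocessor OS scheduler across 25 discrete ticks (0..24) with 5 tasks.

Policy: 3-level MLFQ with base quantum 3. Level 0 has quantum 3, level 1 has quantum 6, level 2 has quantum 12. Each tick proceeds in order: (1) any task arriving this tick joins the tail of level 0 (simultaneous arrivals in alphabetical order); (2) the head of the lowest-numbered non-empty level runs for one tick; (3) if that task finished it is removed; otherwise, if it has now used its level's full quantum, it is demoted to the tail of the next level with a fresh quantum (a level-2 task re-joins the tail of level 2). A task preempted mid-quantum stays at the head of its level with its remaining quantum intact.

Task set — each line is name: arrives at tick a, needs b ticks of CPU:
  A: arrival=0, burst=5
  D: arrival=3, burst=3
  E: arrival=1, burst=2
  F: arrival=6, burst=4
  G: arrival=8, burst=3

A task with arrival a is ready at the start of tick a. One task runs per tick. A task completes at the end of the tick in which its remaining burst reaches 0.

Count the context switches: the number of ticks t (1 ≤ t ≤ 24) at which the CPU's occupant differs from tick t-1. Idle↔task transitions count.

t=0: L0/L1/L2 = A/-/- → run A
t=1: L0/L1/L2 = AE/-/- → run A
t=2: L0/L1/L2 = AE/-/- → run A
t=3: L0/L1/L2 = ED/A/- → run E
t=4: L0/L1/L2 = ED/A/- → run E
t=5: L0/L1/L2 = D/A/- → run D
t=6: L0/L1/L2 = DF/A/- → run D
t=7: L0/L1/L2 = DF/A/- → run D
t=8: L0/L1/L2 = FG/A/- → run F
t=9: L0/L1/L2 = FG/A/- → run F
t=10: L0/L1/L2 = FG/A/- → run F
t=11: L0/L1/L2 = G/AF/- → run G
t=12: L0/L1/L2 = G/AF/- → run G
t=13: L0/L1/L2 = G/AF/- → run G
t=14: L0/L1/L2 = -/AF/- → run A
t=15: L0/L1/L2 = -/AF/- → run A
t=16: L0/L1/L2 = -/F/- → run F
t=17: (idle)
t=18: (idle)
t=19: (idle)
t=20: (idle)
t=21: (idle)
t=22: (idle)
t=23: (idle)
t=24: (idle)

context switches = 7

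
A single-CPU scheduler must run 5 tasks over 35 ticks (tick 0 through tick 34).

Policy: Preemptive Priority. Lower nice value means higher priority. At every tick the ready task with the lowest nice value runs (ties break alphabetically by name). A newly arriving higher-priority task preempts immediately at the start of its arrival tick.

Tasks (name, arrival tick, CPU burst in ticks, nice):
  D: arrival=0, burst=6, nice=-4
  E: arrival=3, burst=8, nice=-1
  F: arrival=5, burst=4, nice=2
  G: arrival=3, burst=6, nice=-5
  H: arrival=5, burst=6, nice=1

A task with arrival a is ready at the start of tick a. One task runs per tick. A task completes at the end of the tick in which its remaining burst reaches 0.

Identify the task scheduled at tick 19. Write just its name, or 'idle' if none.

t=0: ready={D} → run D
t=1: ready={D} → run D
t=2: ready={D} → run D
t=3: ready={D,E,G} → run G
t=4: ready={D,E,G} → run G
t=5: ready={D,E,F,G,H} → run G
t=6: ready={D,E,F,G,H} → run G
t=7: ready={D,E,F,G,H} → run G
t=8: ready={D,E,F,G,H} → run G
t=9: ready={D,E,F,H} → run D
t=10: ready={D,E,F,H} → run D
t=11: ready={D,E,F,H} → run D
t=12: ready={E,F,H} → run E
t=13: ready={E,F,H} → run E
t=14: ready={E,F,H} → run E
t=15: ready={E,F,H} → run E
t=16: ready={E,F,H} → run E
t=17: ready={E,F,H} → run E
t=18: ready={E,F,H} → run E
t=19: ready={E,F,H} → run E
t=20: ready={F,H} → run H
t=21: ready={F,H} → run H
t=22: ready={F,H} → run H
t=23: ready={F,H} → run H
t=24: ready={F,H} → run H
t=25: ready={F,H} → run H
t=26: ready={F} → run F
t=27: ready={F} → run F
t=28: ready={F} → run F
t=29: ready={F} → run F
t=30: (idle)
t=31: (idle)
t=32: (idle)
t=33: (idle)
t=34: (idle)

running at tick 19 = E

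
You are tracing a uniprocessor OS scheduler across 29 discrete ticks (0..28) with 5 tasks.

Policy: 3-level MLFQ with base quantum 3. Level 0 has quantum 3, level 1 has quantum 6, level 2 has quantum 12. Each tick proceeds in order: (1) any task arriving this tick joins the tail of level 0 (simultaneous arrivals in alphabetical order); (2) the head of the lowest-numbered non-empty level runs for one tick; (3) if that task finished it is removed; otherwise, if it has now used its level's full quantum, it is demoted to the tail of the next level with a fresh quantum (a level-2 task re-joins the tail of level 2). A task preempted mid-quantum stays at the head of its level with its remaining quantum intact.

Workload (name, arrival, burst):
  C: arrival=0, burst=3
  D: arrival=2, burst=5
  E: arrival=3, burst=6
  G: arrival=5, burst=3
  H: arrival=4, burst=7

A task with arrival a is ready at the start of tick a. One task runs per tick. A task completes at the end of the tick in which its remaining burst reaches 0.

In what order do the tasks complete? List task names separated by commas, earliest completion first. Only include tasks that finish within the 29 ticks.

t=0: L0/L1/L2 = C/-/- → run C
t=1: L0/L1/L2 = C/-/- → run C
t=2: L0/L1/L2 = CD/-/- → run C
t=3: L0/L1/L2 = DE/-/- → run D
t=4: L0/L1/L2 = DEH/-/- → run D
t=5: L0/L1/L2 = DEHG/-/- → run D
t=6: L0/L1/L2 = EHG/D/- → run E
t=7: L0/L1/L2 = EHG/D/- → run E
t=8: L0/L1/L2 = EHG/D/- → run E
t=9: L0/L1/L2 = HG/DE/- → run H
t=10: L0/L1/L2 = HG/DE/- → run H
t=11: L0/L1/L2 = HG/DE/- → run H
t=12: L0/L1/L2 = G/DEH/- → run G
t=13: L0/L1/L2 = G/DEH/- → run G
t=14: L0/L1/L2 = G/DEH/- → run G
t=15: L0/L1/L2 = -/DEH/- → run D
t=16: L0/L1/L2 = -/DEH/- → run D
t=17: L0/L1/L2 = -/EH/- → run E
t=18: L0/L1/L2 = -/EH/- → run E
t=19: L0/L1/L2 = -/EH/- → run E
t=20: L0/L1/L2 = -/H/- → run H
t=21: L0/L1/L2 = -/H/- → run H
t=22: L0/L1/L2 = -/H/- → run H
t=23: L0/L1/L2 = -/H/- → run H
t=24: (idle)
t=25: (idle)
t=26: (idle)
t=27: (idle)
t=28: (idle)

completion order = C, G, D, E, H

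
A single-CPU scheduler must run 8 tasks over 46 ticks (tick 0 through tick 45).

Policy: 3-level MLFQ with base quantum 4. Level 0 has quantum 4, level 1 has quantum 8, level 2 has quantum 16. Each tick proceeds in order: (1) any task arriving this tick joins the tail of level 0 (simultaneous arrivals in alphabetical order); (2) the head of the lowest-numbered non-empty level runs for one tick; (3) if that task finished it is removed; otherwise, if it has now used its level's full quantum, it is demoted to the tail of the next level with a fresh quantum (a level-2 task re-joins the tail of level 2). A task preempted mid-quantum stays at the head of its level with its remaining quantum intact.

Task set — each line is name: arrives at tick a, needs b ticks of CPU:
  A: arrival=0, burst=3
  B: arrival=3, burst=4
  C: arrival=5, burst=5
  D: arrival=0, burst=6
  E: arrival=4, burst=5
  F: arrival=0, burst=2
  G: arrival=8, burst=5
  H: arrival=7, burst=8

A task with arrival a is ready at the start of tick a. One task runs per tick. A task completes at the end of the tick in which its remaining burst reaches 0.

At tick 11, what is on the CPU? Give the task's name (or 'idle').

running at tick 11 = B

t=0: L0/L1/L2 = ADF/-/- → run A
t=1: L0/L1/L2 = ADF/-/- → run A
t=2: L0/L1/L2 = ADF/-/- → run A
t=3: L0/L1/L2 = DFB/-/- → run D
t=4: L0/L1/L2 = DFBE/-/- → run D
t=5: L0/L1/L2 = DFBEC/-/- → run D
t=6: L0/L1/L2 = DFBEC/-/- → run D
t=7: L0/L1/L2 = FBECH/D/- → run F
t=8: L0/L1/L2 = FBECHG/D/- → run F
t=9: L0/L1/L2 = BECHG/D/- → run B
t=10: L0/L1/L2 = BECHG/D/- → run B
t=11: L0/L1/L2 = BECHG/D/- → run B
t=12: L0/L1/L2 = BECHG/D/- → run B
t=13: L0/L1/L2 = ECHG/D/- → run E
t=14: L0/L1/L2 = ECHG/D/- → run E
t=15: L0/L1/L2 = ECHG/D/- → run E
t=16: L0/L1/L2 = ECHG/D/- → run E
t=17: L0/L1/L2 = CHG/DE/- → run C
t=18: L0/L1/L2 = CHG/DE/- → run C
t=19: L0/L1/L2 = CHG/DE/- → run C
t=20: L0/L1/L2 = CHG/DE/- → run C
t=21: L0/L1/L2 = HG/DEC/- → run H
t=22: L0/L1/L2 = HG/DEC/- → run H
t=23: L0/L1/L2 = HG/DEC/- → run H
t=24: L0/L1/L2 = HG/DEC/- → run H
t=25: L0/L1/L2 = G/DECH/- → run G
t=26: L0/L1/L2 = G/DECH/- → run G
t=27: L0/L1/L2 = G/DECH/- → run G
t=28: L0/L1/L2 = G/DECH/- → run G
t=29: L0/L1/L2 = -/DECHG/- → run D
t=30: L0/L1/L2 = -/DECHG/- → run D
t=31: L0/L1/L2 = -/ECHG/- → run E
t=32: L0/L1/L2 = -/CHG/- → run C
t=33: L0/L1/L2 = -/HG/- → run H
t=34: L0/L1/L2 = -/HG/- → run H
t=35: L0/L1/L2 = -/HG/- → run H
t=36: L0/L1/L2 = -/HG/- → run H
t=37: L0/L1/L2 = -/G/- → run G
t=38: (idle)
t=39: (idle)
t=40: (idle)
t=41: (idle)
t=42: (idle)
t=43: (idle)
t=44: (idle)
t=45: (idle)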